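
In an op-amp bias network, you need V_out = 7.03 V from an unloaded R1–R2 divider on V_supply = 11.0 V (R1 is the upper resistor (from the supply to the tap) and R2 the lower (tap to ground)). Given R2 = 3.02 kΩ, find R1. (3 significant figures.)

R1 ≈ 1.71 kΩ

Required fraction k = V_out/V_supply = 0.6391.
R1 = R2·(1/k − 1) = 3.02 × 0.5647 = 1.705 kΩ.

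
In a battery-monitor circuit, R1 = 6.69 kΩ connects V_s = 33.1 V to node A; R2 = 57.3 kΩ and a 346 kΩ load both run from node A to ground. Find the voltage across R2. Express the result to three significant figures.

R2 ‖ R_L = (57.3 × 346)/(57.3 + 346) = 49.16 kΩ.
Then V_out = V_s · R2'/(R1 + R2') = 33.1 × 49.16/55.85 = 29.14 V.
(Unloaded it would be 29.6 V; the load pulls it down.)

V_out ≈ 29.1 V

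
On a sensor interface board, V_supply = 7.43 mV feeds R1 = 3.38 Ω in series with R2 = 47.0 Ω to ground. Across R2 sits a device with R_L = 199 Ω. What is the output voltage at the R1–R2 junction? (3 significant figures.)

V_out ≈ 6.82 mV

The load sits in parallel with R2, giving an effective lower resistance R2' = R2·R_L/(R2+R_L) = 38.02 Ω.
Voltage divider with the loaded lower leg: V_out = 7.43 × 38.02/(3.38 + 38.02) = 7.43 × 0.9184 = 6.823 mV.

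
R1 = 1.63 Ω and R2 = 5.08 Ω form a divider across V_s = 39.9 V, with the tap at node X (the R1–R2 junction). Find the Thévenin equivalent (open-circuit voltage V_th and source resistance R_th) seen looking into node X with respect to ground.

V_th is the unloaded tap voltage: V_s · R2/(R1+R2) = 39.9 × 0.7571 = 30.21 V.
Looking into X with the source shorted: R_th = R1·R2/(R1+R2) = 1.630 × 5.08/6.710 = 1.234 Ω.

V_th ≈ 30.2 V, R_th ≈ 1.23 Ω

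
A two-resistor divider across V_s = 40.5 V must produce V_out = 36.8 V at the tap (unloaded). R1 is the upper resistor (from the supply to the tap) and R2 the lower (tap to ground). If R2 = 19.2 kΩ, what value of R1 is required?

R1 ≈ 1.93 kΩ

The divider ratio is R2/(R1+R2) = 36.8/40.5 = 0.9086.
R1 = R2·(1/k − 1) = 19.2 × 0.1005 = 1.930 kΩ.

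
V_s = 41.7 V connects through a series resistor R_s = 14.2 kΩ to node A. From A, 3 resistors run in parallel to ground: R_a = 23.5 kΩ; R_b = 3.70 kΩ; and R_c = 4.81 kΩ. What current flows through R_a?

I ≈ 0.211 mA

Equivalent of the parallel group: R_p = 1.920 kΩ.
V_A = 41.7 × 1.920/16.12 = 4.968 V.
Branch current I = V_A/R_a = 4.968/23.5 = 0.2114 mA.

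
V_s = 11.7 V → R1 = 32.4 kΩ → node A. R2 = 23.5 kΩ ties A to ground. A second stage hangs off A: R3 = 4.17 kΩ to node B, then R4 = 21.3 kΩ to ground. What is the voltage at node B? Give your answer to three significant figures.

V_B ≈ 2.68 V

Node A sees R2 in parallel with the series input of stage 2, R3 + R4 = 25.47 kΩ.
R2 ‖ (R3+R4) = 12.22 kΩ.
V_A = 11.7 × 12.22/(32.4 + 12.22) = 3.205 V.
Then the unloaded second divider: V_B = V_A × R4/(R3+R4) = 3.205 × 0.8363 = 2.680 V.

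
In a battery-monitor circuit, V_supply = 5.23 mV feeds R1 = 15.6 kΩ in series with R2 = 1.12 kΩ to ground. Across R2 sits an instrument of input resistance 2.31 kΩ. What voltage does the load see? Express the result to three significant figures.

V_out ≈ 0.241 mV

First combine the lower leg with the load: R2 ‖ R_L = 0.7543 kΩ.
Then V_out = V_supply · R2'/(R1 + R2') = 5.23 × 0.7543/16.35 = 0.2412 mV.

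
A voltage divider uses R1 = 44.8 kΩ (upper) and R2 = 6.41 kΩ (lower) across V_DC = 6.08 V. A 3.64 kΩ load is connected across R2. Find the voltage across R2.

The load sits in parallel with R2, giving an effective lower resistance R2' = R2·R_L/(R2+R_L) = 2.322 kΩ.
Voltage divider with the loaded lower leg: V_out = 6.08 × 2.322/(44.8 + 2.322) = 6.08 × 0.04927 = 0.2996 V.

V_out ≈ 0.300 V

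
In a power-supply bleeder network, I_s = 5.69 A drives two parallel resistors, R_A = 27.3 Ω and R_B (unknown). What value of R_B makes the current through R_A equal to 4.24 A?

The fraction through R_A equals R_B/(R_A+R_B).
With f = 0.7452, R_B = R_A · f/(1−f) = 27.3 × 2.924 = 79.83 Ω.

R_B ≈ 79.8 Ω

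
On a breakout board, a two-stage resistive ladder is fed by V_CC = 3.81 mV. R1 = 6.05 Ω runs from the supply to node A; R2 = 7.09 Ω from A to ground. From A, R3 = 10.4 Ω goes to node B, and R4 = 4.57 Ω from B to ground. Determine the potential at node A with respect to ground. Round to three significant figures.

V_A ≈ 1.69 mV

Looking into the second stage from A: R3 + R4 = 14.97 Ω appears in parallel with R2.
Effective lower resistance at A: R2 ‖ 14.97 = 4.811 Ω.
First divider: V_A = V_CC · 4.811/(6.05 + 4.811) = 1.688 mV.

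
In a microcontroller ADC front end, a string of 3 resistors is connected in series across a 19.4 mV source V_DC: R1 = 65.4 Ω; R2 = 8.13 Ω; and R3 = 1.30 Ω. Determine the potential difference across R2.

Series total: ΣR = 65.4 + 8.13 + 1.30 = 74.83 Ω.
Voltage divider: V = V_DC · (8.130 / 74.83) = 19.4 × 0.1086 = 2.108 mV.

V ≈ 2.11 mV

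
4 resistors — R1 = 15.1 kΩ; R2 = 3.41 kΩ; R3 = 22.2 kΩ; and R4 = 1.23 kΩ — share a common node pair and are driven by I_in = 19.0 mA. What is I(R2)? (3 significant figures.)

I ≈ 4.58 mA

ΣG = 1/15.1 + 1/3.41 + 1/22.2 + 1/1.23 = 1.218.
Current divider: I(R2) = I_in · G_k/ΣG = 19.0 × (0.2933/1.218) = 19.0 × 0.2409 = 4.576 mA.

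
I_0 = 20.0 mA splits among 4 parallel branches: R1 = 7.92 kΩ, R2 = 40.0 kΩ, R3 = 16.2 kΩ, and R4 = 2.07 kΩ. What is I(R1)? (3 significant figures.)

Total conductance ΣG = 1/7.92 + 1/40.0 + 1/16.2 + 1/2.07 = 0.6961 (units of 1/kΩ).
Current divider: I(R1) = I_0 · G_k/ΣG = 20.0 × (0.1263/0.6961) = 20.0 × 0.1814 = 3.628 mA.

I ≈ 3.63 mA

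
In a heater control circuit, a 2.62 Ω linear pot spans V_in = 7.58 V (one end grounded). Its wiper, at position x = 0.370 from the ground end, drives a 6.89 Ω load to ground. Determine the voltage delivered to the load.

Split the track: R_lower = x·R_p = 0.9694 Ω, R_upper = (1−x)·R_p = 1.651 Ω.
Lower segment in parallel with the load: 0.9694 ‖ 6.89 = 0.8498 Ω.
V_out = 7.58 × 0.8498/(1.651 + 0.8498) = 2.576 V.
(Unloaded: V_out = x·V_in = 2.80 V.)

V_out ≈ 2.58 V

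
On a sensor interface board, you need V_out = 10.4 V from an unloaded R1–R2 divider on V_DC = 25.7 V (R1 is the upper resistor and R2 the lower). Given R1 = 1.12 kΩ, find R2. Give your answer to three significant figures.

Required fraction k = V_out/V_DC = 0.4047.
Rearranging, R2 = R1·k/(1−k) = 1.12 × 0.6797 = 0.7613 kΩ.

R2 ≈ 0.761 kΩ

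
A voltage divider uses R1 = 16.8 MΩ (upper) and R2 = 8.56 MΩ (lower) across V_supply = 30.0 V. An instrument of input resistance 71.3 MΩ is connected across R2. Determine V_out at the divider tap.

The load sits in parallel with R2, giving an effective lower resistance R2' = R2·R_L/(R2+R_L) = 7.642 MΩ.
Now apply the divider: V_out = 30.0 × 0.3127 = 9.380 V.

V_out ≈ 9.38 V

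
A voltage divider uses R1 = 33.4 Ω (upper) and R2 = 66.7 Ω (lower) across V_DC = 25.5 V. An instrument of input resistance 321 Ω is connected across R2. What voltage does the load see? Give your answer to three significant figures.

V_out ≈ 15.9 V

The load sits in parallel with R2, giving an effective lower resistance R2' = R2·R_L/(R2+R_L) = 55.22 Ω.
Then V_out = V_DC · R2'/(R1 + R2') = 25.5 × 55.22/88.62 = 15.89 V.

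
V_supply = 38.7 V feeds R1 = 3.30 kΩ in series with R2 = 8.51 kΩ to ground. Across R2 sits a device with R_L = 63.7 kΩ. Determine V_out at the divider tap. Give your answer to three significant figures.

V_out ≈ 26.9 V

The load sits in parallel with R2, giving an effective lower resistance R2' = R2·R_L/(R2+R_L) = 7.507 kΩ.
Now apply the divider: V_out = 38.7 × 0.6946 = 26.88 V.
(Unloaded it would be 27.9 V; the load pulls it down.)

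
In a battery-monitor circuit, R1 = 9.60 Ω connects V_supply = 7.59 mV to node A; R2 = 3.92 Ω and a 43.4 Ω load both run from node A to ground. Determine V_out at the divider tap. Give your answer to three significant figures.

V_out ≈ 2.07 mV

First combine the lower leg with the load: R2 ‖ R_L = 3.595 Ω.
Now apply the divider: V_out = 7.59 × 0.2725 = 2.068 mV.
(Unloaded it would be 2.20 mV; the load pulls it down.)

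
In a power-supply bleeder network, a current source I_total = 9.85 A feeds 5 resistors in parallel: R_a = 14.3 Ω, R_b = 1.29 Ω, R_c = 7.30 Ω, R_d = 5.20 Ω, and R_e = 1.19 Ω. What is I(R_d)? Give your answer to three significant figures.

ΣG = 1/14.3 + 1/1.29 + 1/7.30 + 1/5.20 + 1/1.19 = 2.015.
Current divider: I(R_d) = I_total · G_k/ΣG = 9.85 × (0.1923/2.015) = 9.85 × 0.09545 = 0.9402 A.

I ≈ 0.940 A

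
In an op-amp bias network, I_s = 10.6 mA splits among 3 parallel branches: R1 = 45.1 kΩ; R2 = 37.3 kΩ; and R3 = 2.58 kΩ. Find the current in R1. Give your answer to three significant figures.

I ≈ 0.538 mA

Conductances: ΣG = 1/45.1 + 1/37.3 + 1/2.58 = 0.4366 (1/kΩ).
Current divider: I(R1) = I_s · G_k/ΣG = 10.6 × (0.02217/0.4366) = 10.6 × 0.05079 = 0.5384 mA.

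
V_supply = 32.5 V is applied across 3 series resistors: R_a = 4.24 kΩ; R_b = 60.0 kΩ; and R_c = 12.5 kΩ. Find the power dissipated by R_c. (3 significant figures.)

P ≈ 2.24 mW

The common current is I = 32.5/76.74 = 0.4235 mA.
V(R_c) = I·R = 5.294 V; P = V·I = 5.294 × 0.4235 = 2.242 mW.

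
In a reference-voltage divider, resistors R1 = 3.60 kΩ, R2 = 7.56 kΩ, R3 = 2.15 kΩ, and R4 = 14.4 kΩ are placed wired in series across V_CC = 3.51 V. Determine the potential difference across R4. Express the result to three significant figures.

Series total: ΣR = 3.60 + 7.56 + 2.15 + 14.4 = 27.71 kΩ.
Voltage divider: V = V_CC · (14.40 / 27.71) = 3.51 × 0.5197 = 1.824 V.

V ≈ 1.82 V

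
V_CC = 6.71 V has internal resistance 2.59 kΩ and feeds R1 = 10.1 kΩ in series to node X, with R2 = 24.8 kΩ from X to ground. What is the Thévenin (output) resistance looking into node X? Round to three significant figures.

R_th ≈ 8.39 kΩ

R1' = 2.59 + 10.1 = 12.69 kΩ (source resistance + R1).
Looking into X with the source shorted: R_th = R1'·R2/(R1'+R2) = 12.69 × 24.8/37.49 = 8.395 kΩ.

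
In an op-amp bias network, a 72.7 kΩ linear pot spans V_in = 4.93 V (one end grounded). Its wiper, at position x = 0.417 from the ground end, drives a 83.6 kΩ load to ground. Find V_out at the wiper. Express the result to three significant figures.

V_out ≈ 1.70 V

Split the track: R_lower = x·R_p = 30.32 kΩ, R_upper = (1−x)·R_p = 42.38 kΩ.
R_L loads the lower segment: effective lower R = 22.25 kΩ.
V_out = 4.93 × 22.25/(42.38 + 22.25) = 1.697 V.
(Unloaded: V_out = x·V_in = 2.06 V.)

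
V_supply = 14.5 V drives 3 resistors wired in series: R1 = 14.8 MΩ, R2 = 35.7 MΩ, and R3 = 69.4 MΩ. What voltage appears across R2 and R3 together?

V ≈ 12.7 V

Series total: ΣR = 14.8 + 35.7 + 69.4 = 119.9 MΩ.
R_{R2..R3} = 35.7 + 69.4 = 105.1 MΩ.
Voltage divider: V = V_supply · (105.1 / 119.9) = 14.5 × 0.8766 = 12.71 V.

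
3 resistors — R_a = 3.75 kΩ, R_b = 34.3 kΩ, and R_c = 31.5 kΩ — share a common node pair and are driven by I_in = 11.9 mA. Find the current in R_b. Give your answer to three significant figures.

I ≈ 1.06 mA

Total conductance ΣG = 1/3.75 + 1/34.3 + 1/31.5 = 0.3276 (units of 1/kΩ).
Current divider: I(R_b) = I_in · G_k/ΣG = 11.9 × (0.02915/0.3276) = 11.9 × 0.08900 = 1.059 mA.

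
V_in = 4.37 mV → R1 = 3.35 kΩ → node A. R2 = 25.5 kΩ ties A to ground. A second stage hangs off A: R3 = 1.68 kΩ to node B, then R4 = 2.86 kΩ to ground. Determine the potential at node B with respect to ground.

Looking into the second stage from A: R3 + R4 = 4.540 kΩ appears in parallel with R2.
R2 ‖ (R3+R4) = 3.854 kΩ.
V_A = 4.37 × 3.854/(3.35 + 3.854) = 2.338 mV.
V_B = V_A × 0.6300 = 1.473 mV.

V_B ≈ 1.47 mV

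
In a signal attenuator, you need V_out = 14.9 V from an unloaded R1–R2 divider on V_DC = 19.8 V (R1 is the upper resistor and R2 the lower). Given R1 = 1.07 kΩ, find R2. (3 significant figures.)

R2 ≈ 3.25 kΩ

V_out/V_DC = R2/(R1+R2) = 0.7525.
Rearranging, R2 = R1·k/(1−k) = 1.07 × 3.041 = 3.254 kΩ.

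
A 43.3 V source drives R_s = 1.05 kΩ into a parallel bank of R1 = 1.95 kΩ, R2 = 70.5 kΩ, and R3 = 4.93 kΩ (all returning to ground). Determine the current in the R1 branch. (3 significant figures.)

Parallel bank: R_p = 1/(1/1.95 + 1/70.5 + 1/4.93) = 1.370 kΩ.
V_A by voltage divider: V_A = 43.3 × 1.370/(1.05 + 1.370) = 24.51 V.
I(R1) = V_A / R1 = 24.51/1.95 = 12.57 mA.
(Check via current divider: I_total = 17.89 mA; share G_k/ΣG = 0.7026 → same result.)

I ≈ 12.6 mA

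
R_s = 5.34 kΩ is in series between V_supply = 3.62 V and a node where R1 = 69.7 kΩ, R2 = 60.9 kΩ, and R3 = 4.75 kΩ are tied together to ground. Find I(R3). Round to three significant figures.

I ≈ 0.333 mA

Equivalent of the parallel group: R_p = 4.144 kΩ.
V_A by voltage divider: V_A = 3.62 × 4.144/(5.34 + 4.144) = 1.582 V.
Branch current I = V_A/R3 = 1.582/4.75 = 0.3330 mA.
(Equivalently: I_total = 0.3817 mA, then current-divider fraction G_k/ΣG = 0.8725.)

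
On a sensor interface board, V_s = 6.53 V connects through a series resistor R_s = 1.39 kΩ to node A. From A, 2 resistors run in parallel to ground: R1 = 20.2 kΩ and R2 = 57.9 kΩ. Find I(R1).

Parallel bank: R_p = 1/(1/20.2 + 1/57.9) = 14.98 kΩ.
V_A = 6.53 × 14.98/16.37 = 5.975 V.
I(R1) = V_A / R1 = 5.975/20.2 = 0.2958 mA.

I ≈ 0.296 mA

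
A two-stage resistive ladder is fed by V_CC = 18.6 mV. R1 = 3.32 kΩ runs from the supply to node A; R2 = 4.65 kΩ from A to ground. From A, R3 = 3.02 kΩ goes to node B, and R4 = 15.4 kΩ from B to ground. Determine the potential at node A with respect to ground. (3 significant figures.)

The second stage (R3 + R4 = 18.42 kΩ) loads node A in parallel with R2.
Effective lower resistance at A: R2 ‖ 18.42 = 3.713 kΩ.
V_A = 18.6 × 3.713/(3.32 + 3.713) = 9.819 mV.

V_A ≈ 9.82 mV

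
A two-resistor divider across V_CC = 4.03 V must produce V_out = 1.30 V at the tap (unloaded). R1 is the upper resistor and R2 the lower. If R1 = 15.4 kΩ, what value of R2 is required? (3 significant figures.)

The divider ratio is R2/(R1+R2) = 1.30/4.03 = 0.3226.
R2 = R1 · 0.3226/(1 − 0.3226) = 7.333 kΩ.

R2 ≈ 7.33 kΩ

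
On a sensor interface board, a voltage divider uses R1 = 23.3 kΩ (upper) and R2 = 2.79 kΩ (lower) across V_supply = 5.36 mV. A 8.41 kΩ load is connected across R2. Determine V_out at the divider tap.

R2 ‖ R_L = (2.79 × 8.41)/(2.79 + 8.41) = 2.095 kΩ.
Then V_out = V_supply · R2'/(R1 + R2') = 5.36 × 2.095/25.39 = 0.4422 mV.
(Unloaded it would be 0.573 mV; the load pulls it down.)

V_out ≈ 0.442 mV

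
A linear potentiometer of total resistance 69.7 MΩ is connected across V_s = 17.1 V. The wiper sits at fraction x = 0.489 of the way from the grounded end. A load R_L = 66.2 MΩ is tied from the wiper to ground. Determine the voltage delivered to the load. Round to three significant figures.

Split the track: R_lower = x·R_p = 34.08 MΩ, R_upper = (1−x)·R_p = 35.62 MΩ.
R_L loads the lower segment: effective lower R = 22.50 MΩ.
Loaded-divider output: V_out = 17.1 × 0.3871 = 6.620 V.
(Unloaded: V_out = x·V_s = 8.36 V.)

V_out ≈ 6.62 V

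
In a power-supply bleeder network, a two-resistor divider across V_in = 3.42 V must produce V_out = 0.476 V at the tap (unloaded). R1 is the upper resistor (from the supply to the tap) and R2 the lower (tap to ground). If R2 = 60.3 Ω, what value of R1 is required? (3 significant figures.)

R1 ≈ 373 Ω

Required fraction k = V_out/V_in = 0.1392.
Rearranging, R1 = R2·(1−k)/k = 60.3 × 6.185 = 372.9 Ω.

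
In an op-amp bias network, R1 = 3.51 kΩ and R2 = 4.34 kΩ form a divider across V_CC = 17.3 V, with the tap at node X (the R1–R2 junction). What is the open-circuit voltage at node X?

V_th ≈ 9.56 V

V_th is the unloaded tap voltage: V_CC · R2/(R1+R2) = 17.3 × 0.5529 = 9.565 V.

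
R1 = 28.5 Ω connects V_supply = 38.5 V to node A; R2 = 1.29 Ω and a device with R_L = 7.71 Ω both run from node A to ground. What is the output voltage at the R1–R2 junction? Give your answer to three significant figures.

V_out ≈ 1.44 V

First combine the lower leg with the load: R2 ‖ R_L = 1.105 Ω.
Then V_out = V_supply · R2'/(R1 + R2') = 38.5 × 1.105/29.61 = 1.437 V.
(Unloaded it would be 1.67 V; the load pulls it down.)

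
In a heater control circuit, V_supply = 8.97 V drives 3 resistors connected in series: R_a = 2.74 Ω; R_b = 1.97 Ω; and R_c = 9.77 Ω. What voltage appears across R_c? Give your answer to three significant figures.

ΣR = 2.74 + 1.97 + 9.77 = 14.48 Ω.
By the voltage-divider rule, V = 8.97 × 9.770/14.48 = 6.052 V.

V ≈ 6.05 V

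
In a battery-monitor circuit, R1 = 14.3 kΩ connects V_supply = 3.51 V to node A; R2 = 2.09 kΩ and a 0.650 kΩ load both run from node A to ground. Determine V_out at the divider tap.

V_out ≈ 0.118 V

The load sits in parallel with R2, giving an effective lower resistance R2' = R2·R_L/(R2+R_L) = 0.4958 kΩ.
Then V_out = V_supply · R2'/(R1 + R2') = 3.51 × 0.4958/14.80 = 0.1176 V.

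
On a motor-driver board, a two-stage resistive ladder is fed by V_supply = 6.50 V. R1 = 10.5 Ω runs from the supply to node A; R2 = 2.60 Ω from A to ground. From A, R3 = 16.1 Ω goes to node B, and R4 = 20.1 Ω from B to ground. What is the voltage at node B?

V_B ≈ 0.677 V

Node A sees R2 in parallel with the series input of stage 2, R3 + R4 = 36.20 Ω.
Effective lower resistance at A: R2 ‖ 36.20 = 2.426 Ω.
V_A = 6.50 × 2.426/(10.5 + 2.426) = 1.220 V.
V_B = V_A × 0.5552 = 0.6773 V.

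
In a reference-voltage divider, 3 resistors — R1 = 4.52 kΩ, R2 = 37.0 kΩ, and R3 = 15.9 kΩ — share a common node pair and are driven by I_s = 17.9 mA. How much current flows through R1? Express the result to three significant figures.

I ≈ 12.7 mA

ΣG = 1/4.52 + 1/37.0 + 1/15.9 = 0.3112.
Current divider: I(R1) = I_s · G_k/ΣG = 17.9 × (0.2212/0.3112) = 17.9 × 0.7110 = 12.73 mA.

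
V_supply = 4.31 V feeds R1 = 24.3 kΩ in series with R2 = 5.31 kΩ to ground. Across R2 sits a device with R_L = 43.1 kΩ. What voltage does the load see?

V_out ≈ 0.702 V

First combine the lower leg with the load: R2 ‖ R_L = 4.728 kΩ.
Voltage divider with the loaded lower leg: V_out = 4.31 × 4.728/(24.3 + 4.728) = 4.31 × 0.1629 = 0.7019 V.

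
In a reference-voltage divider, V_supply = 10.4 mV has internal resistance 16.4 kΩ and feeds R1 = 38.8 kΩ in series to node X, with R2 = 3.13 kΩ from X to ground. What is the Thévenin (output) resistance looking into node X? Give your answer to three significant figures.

R1' = 16.4 + 38.8 = 55.20 kΩ (source resistance + R1).
With V_supply suppressed (replaced by a short), R_th = R1' ‖ R2 = (55.20 × 3.13)/(55.20 + 3.13) = 2.962 kΩ.

R_th ≈ 2.96 kΩ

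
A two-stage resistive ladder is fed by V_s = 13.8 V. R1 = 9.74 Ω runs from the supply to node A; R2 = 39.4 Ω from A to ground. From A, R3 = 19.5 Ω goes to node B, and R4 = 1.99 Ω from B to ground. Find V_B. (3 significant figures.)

Looking into the second stage from A: R3 + R4 = 21.49 Ω appears in parallel with R2.
R2 ‖ (R3+R4) = 13.91 Ω.
V_A = 13.8 × 13.91/(9.74 + 13.91) = 8.116 V.
Stage 2 is unloaded, so V_B = V_A · R4/(R3+R4) = 8.116 × 1.99/21.49 = 0.7515 V.

V_B ≈ 0.752 V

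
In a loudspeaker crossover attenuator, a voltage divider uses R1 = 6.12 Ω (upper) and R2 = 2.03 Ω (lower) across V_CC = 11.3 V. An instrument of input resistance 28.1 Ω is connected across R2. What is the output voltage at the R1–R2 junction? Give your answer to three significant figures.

V_out ≈ 2.67 V

The load sits in parallel with R2, giving an effective lower resistance R2' = R2·R_L/(R2+R_L) = 1.893 Ω.
Voltage divider with the loaded lower leg: V_out = 11.3 × 1.893/(6.12 + 1.893) = 11.3 × 0.2363 = 2.670 V.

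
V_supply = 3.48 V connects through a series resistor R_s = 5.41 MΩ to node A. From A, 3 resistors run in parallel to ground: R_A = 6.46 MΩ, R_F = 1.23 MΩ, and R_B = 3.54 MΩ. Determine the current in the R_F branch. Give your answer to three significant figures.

Equivalent of the parallel group: R_p = 0.7998 MΩ.
V_A = 3.48 × 0.7998/6.210 = 0.4482 V.
I(R_F) = V_A / R_F = 0.4482/1.23 = 0.3644 µA.

I ≈ 0.364 µA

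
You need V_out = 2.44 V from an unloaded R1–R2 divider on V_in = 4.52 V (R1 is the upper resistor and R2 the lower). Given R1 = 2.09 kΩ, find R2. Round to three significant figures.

R2 ≈ 2.45 kΩ

V_out/V_in = R2/(R1+R2) = 0.5398.
Rearranging, R2 = R1·k/(1−k) = 2.09 × 1.173 = 2.452 kΩ.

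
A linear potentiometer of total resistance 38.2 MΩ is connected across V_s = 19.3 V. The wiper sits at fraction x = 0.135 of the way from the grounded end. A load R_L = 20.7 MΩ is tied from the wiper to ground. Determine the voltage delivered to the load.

V_out ≈ 2.14 V

The pot divides into 33.04 MΩ above the wiper and 5.157 MΩ below.
Lower segment in parallel with the load: 5.157 ‖ 20.7 = 4.128 MΩ.
Loaded-divider output: V_out = 19.3 × 0.1111 = 2.144 V.
(Unloaded: V_out = x·V_s = 2.61 V.)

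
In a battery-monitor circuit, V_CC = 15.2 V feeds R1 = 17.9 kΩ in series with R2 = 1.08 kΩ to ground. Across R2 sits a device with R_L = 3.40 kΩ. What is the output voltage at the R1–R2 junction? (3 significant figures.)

The load sits in parallel with R2, giving an effective lower resistance R2' = R2·R_L/(R2+R_L) = 0.8196 kΩ.
Now apply the divider: V_out = 15.2 × 0.04379 = 0.6655 V.

V_out ≈ 0.666 V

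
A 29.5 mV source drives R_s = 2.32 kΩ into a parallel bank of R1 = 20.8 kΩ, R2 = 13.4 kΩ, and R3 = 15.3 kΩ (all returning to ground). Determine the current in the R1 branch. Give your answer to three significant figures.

Parallel bank: R_p = 1/(1/20.8 + 1/13.4 + 1/15.3) = 5.317 kΩ.
Node voltage V_A = V_DC · R_p/(R_s + R_p) = 29.5 × 0.6962 = 20.54 mV.
I(R1) = V_A / R1 = 20.54/20.8 = 0.9874 µA.

I ≈ 0.987 µA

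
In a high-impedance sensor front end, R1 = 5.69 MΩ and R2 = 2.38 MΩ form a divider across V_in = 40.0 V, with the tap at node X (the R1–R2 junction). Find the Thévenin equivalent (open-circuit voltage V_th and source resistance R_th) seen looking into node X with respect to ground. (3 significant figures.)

V_th ≈ 11.8 V, R_th ≈ 1.68 MΩ

With X open, the divider is unloaded: V_th = 40.0 × 2.38/8.070 = 11.80 V.
Zeroing V_in shorts the top of R1 to ground, so R_th = R1 ‖ R2 = 1.678 MΩ.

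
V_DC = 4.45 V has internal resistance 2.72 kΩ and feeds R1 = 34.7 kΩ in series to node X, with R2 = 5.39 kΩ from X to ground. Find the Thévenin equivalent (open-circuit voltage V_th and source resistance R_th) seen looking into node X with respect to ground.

V_th ≈ 0.560 V, R_th ≈ 4.71 kΩ

R1' = 2.72 + 34.7 = 37.42 kΩ (source resistance + R1).
With X open, the divider is unloaded: V_th = 4.45 × 5.39/42.81 = 0.5603 V.
Zeroing V_DC shorts the top of R1' to ground, so R_th = R1' ‖ R2 = 4.711 kΩ.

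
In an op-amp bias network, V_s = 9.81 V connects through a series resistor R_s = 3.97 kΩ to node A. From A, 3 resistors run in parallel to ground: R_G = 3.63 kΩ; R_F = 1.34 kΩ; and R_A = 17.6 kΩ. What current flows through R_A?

I ≈ 0.106 mA

Equivalent of the parallel group: R_p = 0.9272 kΩ.
V_A by voltage divider: V_A = 9.81 × 0.9272/(3.97 + 0.9272) = 1.857 V.
Branch current I = V_A/R_A = 1.857/17.6 = 0.1055 mA.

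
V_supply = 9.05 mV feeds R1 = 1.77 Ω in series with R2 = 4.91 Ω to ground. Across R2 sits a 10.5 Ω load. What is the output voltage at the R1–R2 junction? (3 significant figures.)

V_out ≈ 5.92 mV

First combine the lower leg with the load: R2 ‖ R_L = 3.346 Ω.
Then V_out = V_supply · R2'/(R1 + R2') = 9.05 × 3.346/5.116 = 5.919 mV.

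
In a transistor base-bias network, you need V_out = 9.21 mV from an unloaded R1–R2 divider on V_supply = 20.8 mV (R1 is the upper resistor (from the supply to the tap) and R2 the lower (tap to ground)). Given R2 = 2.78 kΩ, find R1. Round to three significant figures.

V_out/V_supply = R2/(R1+R2) = 0.4428.
Rearranging, R1 = R2·(1−k)/k = 2.78 × 1.258 = 3.498 kΩ.

R1 ≈ 3.50 kΩ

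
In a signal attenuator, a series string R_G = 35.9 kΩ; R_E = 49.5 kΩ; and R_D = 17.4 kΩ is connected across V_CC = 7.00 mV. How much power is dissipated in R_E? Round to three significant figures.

Series current I = V_CC/ΣR = 7.00/102.8 = 0.06809 µA.
P(R_E) = I²·R_E = (0.06809)² × 49.5 = 0.2295 nW.

P ≈ 0.230 nW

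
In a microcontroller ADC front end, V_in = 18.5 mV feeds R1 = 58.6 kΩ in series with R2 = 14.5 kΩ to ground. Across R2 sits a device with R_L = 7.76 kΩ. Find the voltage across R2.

R2 ‖ R_L = (14.5 × 7.76)/(14.5 + 7.76) = 5.055 kΩ.
Voltage divider with the loaded lower leg: V_out = 18.5 × 5.055/(58.6 + 5.055) = 18.5 × 0.07941 = 1.469 mV.
(Unloaded it would be 3.67 mV; the load pulls it down.)

V_out ≈ 1.47 mV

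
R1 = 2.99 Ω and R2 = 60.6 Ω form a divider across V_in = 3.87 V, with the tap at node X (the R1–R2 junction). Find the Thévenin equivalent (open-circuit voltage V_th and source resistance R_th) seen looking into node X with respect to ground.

V_th ≈ 3.69 V, R_th ≈ 2.85 Ω

With X open, the divider is unloaded: V_th = 3.87 × 60.6/63.59 = 3.688 V.
With V_in suppressed (replaced by a short), R_th = R1 ‖ R2 = (2.990 × 60.6)/(2.990 + 60.6) = 2.849 Ω.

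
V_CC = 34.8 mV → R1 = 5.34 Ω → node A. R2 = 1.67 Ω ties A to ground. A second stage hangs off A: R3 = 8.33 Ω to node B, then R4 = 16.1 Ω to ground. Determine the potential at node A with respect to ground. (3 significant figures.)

Looking into the second stage from A: R3 + R4 = 24.43 Ω appears in parallel with R2.
Effective lower resistance at A: R2 ‖ 24.43 = 1.563 Ω.
First divider: V_A = V_CC · 1.563/(5.34 + 1.563) = 7.880 mV.

V_A ≈ 7.88 mV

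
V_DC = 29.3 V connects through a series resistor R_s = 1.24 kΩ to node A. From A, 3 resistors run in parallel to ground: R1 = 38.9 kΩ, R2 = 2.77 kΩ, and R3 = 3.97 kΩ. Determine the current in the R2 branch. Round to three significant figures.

I ≈ 5.90 mA

Parallel bank: R_p = 1/(1/38.9 + 1/2.77 + 1/3.97) = 1.566 kΩ.
Node voltage V_A = V_DC · R_p/(R_s + R_p) = 29.3 × 0.5581 = 16.35 V.
I(R2) = V_A / R2 = 16.35/2.77 = 5.903 mA.
(Check via current divider: I_total = 10.44 mA; share G_k/ΣG = 0.5653 → same result.)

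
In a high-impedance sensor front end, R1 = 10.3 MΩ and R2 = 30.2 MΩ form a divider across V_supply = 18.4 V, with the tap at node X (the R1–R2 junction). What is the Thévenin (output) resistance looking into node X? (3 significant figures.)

Looking into X with the source shorted: R_th = R1·R2/(R1+R2) = 10.30 × 30.2/40.50 = 7.680 MΩ.

R_th ≈ 7.68 MΩ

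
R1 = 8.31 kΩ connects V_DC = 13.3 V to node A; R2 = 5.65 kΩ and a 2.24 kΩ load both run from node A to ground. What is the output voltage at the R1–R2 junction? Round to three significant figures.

V_out ≈ 2.15 V

R2 ‖ R_L = (5.65 × 2.24)/(5.65 + 2.24) = 1.604 kΩ.
Then V_out = V_DC · R2'/(R1 + R2') = 13.3 × 1.604/9.914 = 2.152 V.
(Unloaded it would be 5.38 V; the load pulls it down.)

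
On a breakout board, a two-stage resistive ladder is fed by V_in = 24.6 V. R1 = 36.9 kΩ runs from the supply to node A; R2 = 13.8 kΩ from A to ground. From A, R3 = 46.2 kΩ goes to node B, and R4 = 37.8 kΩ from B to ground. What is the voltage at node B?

V_B ≈ 2.69 V

Node A sees R2 in parallel with the series input of stage 2, R3 + R4 = 84.00 kΩ.
Effective lower resistance at A: R2 ‖ 84.00 = 11.85 kΩ.
First divider: V_A = V_in · 11.85/(36.9 + 11.85) = 5.981 V.
V_B = V_A × 0.4500 = 2.691 V.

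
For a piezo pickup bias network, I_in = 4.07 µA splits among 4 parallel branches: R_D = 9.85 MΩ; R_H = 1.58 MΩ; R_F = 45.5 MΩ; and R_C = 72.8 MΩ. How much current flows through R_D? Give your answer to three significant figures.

Total conductance ΣG = 1/9.85 + 1/1.58 + 1/45.5 + 1/72.8 = 0.7701 (units of 1/MΩ).
By the current-divider rule, I = I_in · G_k/ΣG = 4.07 × 0.1318 = 0.5365 µA.

I ≈ 0.537 µA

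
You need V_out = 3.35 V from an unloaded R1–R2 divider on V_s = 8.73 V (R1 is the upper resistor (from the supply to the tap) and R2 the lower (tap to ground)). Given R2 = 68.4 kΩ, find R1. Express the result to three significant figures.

R1 ≈ 110 kΩ

Required fraction k = V_out/V_s = 0.3837.
So R1 = R2 · (V_s/V_out − 1) = 68.4 × (8.73/3.35 − 1) = 68.4 × 1.606 = 109.8 kΩ.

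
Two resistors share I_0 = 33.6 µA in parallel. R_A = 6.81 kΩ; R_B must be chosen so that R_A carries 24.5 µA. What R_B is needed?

R_B ≈ 18.3 kΩ

Two-branch current divider: I_A = I_0 · R_B/(R_A + R_B).
24.5/33.6 = R_B/(R_A + R_B) → R_B = R_A · (0.7292)/(1 − 0.7292) = 6.81 × 2.692 = 18.33 kΩ.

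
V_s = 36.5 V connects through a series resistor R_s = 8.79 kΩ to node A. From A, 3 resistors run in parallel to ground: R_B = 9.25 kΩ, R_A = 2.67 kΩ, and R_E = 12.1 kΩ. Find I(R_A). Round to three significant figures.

Equivalent of the parallel group: R_p = 1.769 kΩ.
V_A by voltage divider: V_A = 36.5 × 1.769/(8.79 + 1.769) = 6.115 V.
I(R_A) = V_A / R_A = 6.115/2.67 = 2.290 mA.
(Check via current divider: I_total = 3.457 mA; share G_k/ΣG = 0.6626 → same result.)

I ≈ 2.29 mA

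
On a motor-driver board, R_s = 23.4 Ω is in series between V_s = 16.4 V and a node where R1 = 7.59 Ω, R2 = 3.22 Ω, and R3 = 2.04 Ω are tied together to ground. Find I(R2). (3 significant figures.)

Parallel bank: R_p = 1/(1/7.59 + 1/3.22 + 1/2.04) = 1.072 Ω.
V_A by voltage divider: V_A = 16.4 × 1.072/(23.4 + 1.072) = 0.7186 V.
I(R2) = V_A / R2 = 0.7186/3.22 = 0.2232 A.

I ≈ 0.223 A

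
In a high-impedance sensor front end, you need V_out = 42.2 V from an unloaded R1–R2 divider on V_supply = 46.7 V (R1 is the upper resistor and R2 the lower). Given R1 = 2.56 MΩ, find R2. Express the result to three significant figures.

V_out/V_supply = R2/(R1+R2) = 0.9036.
So R2 = R1 · V_out/(V_supply − V_out) = 2.56 × 42.2/(46.7 − 42.2) = 2.56 × 9.378 = 24.01 MΩ.

R2 ≈ 24.0 MΩ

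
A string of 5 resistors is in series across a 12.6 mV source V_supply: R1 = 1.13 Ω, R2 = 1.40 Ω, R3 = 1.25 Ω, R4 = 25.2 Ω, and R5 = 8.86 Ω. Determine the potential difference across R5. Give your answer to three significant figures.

ΣR = 1.13 + 1.40 + 1.25 + 25.2 + 8.86 = 37.84 Ω.
V = V_supply · R/ΣR = 12.6 × 0.2341 = 2.950 mV.

V ≈ 2.95 mV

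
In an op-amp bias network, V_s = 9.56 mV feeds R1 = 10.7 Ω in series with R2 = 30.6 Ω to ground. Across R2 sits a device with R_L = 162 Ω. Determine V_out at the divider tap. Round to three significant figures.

V_out ≈ 6.75 mV

First combine the lower leg with the load: R2 ‖ R_L = 25.74 Ω.
Voltage divider with the loaded lower leg: V_out = 9.56 × 25.74/(10.7 + 25.74) = 9.56 × 0.7064 = 6.753 mV.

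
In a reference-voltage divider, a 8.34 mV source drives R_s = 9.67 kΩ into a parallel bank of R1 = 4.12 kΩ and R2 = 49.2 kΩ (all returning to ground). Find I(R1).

I ≈ 0.571 µA

Equivalent of the parallel group: R_p = 3.802 kΩ.
V_A = 8.34 × 3.802/13.47 = 2.354 mV.
I(R1) = V_A / R1 = 2.354/4.12 = 0.5712 µA.
(Check via current divider: I_total = 0.6191 µA; share G_k/ΣG = 0.9227 → same result.)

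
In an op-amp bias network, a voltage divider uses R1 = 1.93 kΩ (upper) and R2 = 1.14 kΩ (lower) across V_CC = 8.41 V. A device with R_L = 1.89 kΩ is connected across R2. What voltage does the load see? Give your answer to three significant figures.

V_out ≈ 2.26 V

First combine the lower leg with the load: R2 ‖ R_L = 0.7111 kΩ.
Now apply the divider: V_out = 8.41 × 0.2692 = 2.264 V.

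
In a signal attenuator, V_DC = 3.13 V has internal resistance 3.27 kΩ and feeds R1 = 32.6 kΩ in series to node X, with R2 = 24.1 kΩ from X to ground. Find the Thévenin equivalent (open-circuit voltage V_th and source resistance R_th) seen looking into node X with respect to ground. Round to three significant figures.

R1' = 3.27 + 32.6 = 35.87 kΩ (source resistance + R1).
With X open, the divider is unloaded: V_th = 3.13 × 24.1/59.97 = 1.258 V.
Zeroing V_DC shorts the top of R1' to ground, so R_th = R1' ‖ R2 = 14.41 kΩ.

V_th ≈ 1.26 V, R_th ≈ 14.4 kΩ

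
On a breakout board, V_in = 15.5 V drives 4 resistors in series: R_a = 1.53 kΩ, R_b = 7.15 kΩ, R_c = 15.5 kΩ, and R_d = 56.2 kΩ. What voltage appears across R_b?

V ≈ 1.38 V

ΣR = 1.53 + 7.15 + 15.5 + 56.2 = 80.38 kΩ.
V = V_in · R/ΣR = 15.5 × 0.08895 = 1.379 V.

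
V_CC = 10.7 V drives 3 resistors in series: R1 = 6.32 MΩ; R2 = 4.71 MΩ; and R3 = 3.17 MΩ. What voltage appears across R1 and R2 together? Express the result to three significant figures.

Series total: ΣR = 6.32 + 4.71 + 3.17 = 14.20 MΩ.
R_{R1..R2} = 6.32 + 4.71 = 11.03 MΩ.
V = V_CC · R/ΣR = 10.7 × 0.7768 = 8.311 V.

V ≈ 8.31 V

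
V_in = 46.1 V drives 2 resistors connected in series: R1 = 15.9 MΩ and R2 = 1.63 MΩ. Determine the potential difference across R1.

V ≈ 41.8 V

Total series resistance ΣR = 15.9 + 1.63 = 17.53 MΩ.
Voltage divider: V = V_in · (15.90 / 17.53) = 46.1 × 0.9070 = 41.81 V.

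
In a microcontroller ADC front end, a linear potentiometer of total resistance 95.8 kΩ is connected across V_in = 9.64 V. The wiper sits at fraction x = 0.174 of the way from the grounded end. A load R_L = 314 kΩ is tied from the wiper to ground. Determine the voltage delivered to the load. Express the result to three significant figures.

V_out ≈ 1.61 V

Split the track: R_lower = x·R_p = 16.67 kΩ, R_upper = (1−x)·R_p = 79.13 kΩ.
(x·R_p) ‖ R_L = 15.83 kΩ.
Loaded-divider output: V_out = 9.64 × 0.1667 = 1.607 V.
(Unloaded: V_out = x·V_in = 1.68 V.)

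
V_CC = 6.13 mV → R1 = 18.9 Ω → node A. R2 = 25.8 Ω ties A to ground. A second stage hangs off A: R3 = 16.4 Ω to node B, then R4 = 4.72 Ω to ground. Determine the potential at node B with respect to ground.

The second stage (R3 + R4 = 21.12 Ω) loads node A in parallel with R2.
Effective lower resistance at A: R2 ‖ 21.12 = 11.61 Ω.
V_A = 6.13 × 11.61/(18.9 + 11.61) = 2.333 mV.
Stage 2 is unloaded, so V_B = V_A · R4/(R3+R4) = 2.333 × 4.72/21.12 = 0.5214 mV.

V_B ≈ 0.521 mV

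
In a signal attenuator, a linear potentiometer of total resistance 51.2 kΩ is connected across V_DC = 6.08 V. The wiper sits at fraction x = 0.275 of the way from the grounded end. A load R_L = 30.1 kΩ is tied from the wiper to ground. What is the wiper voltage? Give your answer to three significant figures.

V_out ≈ 1.25 V

The pot divides into 37.12 kΩ above the wiper and 14.08 kΩ below.
(x·R_p) ‖ R_L = 9.593 kΩ.
Loaded-divider output: V_out = 6.08 × 0.2054 = 1.249 V.
(Unloaded: V_out = x·V_DC = 1.67 V.)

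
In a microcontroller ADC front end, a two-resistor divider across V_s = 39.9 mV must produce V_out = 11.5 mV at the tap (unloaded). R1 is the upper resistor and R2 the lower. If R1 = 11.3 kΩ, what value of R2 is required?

Required fraction k = V_out/V_s = 0.2882.
Rearranging, R2 = R1·k/(1−k) = 11.3 × 0.4049 = 4.576 kΩ.

R2 ≈ 4.58 kΩ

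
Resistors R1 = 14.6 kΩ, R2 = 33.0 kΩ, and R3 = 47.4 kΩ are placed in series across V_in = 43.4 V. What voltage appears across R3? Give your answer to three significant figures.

ΣR = 14.6 + 33.0 + 47.4 = 95.00 kΩ.
By the voltage-divider rule, V = 43.4 × 47.40/95.00 = 21.65 V.

V ≈ 21.7 V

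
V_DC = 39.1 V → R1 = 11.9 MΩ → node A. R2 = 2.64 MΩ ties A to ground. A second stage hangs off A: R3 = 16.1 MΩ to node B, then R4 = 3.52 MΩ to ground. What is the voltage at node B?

The second stage (R3 + R4 = 19.62 MΩ) loads node A in parallel with R2.
R2 ‖ (R3+R4) = 2.327 MΩ.
First divider: V_A = V_DC · 2.327/(11.9 + 2.327) = 6.395 V.
V_B = V_A × 0.1794 = 1.147 V.

V_B ≈ 1.15 V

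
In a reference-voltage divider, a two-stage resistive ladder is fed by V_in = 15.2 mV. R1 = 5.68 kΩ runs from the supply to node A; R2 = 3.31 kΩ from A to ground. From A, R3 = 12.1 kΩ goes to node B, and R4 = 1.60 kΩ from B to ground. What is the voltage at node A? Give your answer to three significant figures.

V_A ≈ 4.86 mV

Node A sees R2 in parallel with the series input of stage 2, R3 + R4 = 13.70 kΩ.
Effective lower resistance at A: R2 ‖ 13.70 = 2.666 kΩ.
First divider: V_A = V_in · 2.666/(5.68 + 2.666) = 4.855 mV.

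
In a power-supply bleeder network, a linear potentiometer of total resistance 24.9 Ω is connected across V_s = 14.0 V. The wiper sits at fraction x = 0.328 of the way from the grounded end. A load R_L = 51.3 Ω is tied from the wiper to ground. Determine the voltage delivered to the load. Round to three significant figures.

Lower segment x·R_p = 8.167 Ω; upper segment (1−x)·R_p = 16.73 Ω.
(x·R_p) ‖ R_L = 7.046 Ω.
V_out = 14.0 × 7.046/(16.73 + 7.046) = 4.148 V.

V_out ≈ 4.15 V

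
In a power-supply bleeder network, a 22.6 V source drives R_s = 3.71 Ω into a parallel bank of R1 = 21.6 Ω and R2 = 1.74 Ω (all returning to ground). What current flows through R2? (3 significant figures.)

I ≈ 3.93 A

Combine the parallel branches: R_p = (1/21.6 + 1/1.74)⁻¹ = 1.610 Ω.
Node voltage V_A = V_s · R_p/(R_s + R_p) = 22.6 × 0.3027 = 6.840 V.
Branch current I = V_A/R2 = 6.840/1.74 = 3.931 A.
(Equivalently: I_total = 4.248 A, then current-divider fraction G_k/ΣG = 0.9254.)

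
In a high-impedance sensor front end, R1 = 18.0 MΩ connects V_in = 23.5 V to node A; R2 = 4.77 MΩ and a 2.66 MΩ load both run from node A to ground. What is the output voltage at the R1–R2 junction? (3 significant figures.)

R2 ‖ R_L = (4.77 × 2.66)/(4.77 + 2.66) = 1.708 MΩ.
Voltage divider with the loaded lower leg: V_out = 23.5 × 1.708/(18.0 + 1.708) = 23.5 × 0.08665 = 2.036 V.
(Unloaded it would be 4.92 V; the load pulls it down.)

V_out ≈ 2.04 V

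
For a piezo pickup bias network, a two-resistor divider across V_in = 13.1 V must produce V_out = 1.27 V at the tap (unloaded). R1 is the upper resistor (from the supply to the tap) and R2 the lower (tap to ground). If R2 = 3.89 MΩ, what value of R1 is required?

R1 ≈ 36.2 MΩ

Required fraction k = V_out/V_in = 0.09695.
R1 = R2·(1/k − 1) = 3.89 × 9.315 = 36.24 MΩ.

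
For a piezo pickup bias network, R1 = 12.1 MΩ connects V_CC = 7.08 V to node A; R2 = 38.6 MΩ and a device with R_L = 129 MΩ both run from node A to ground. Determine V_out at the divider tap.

First combine the lower leg with the load: R2 ‖ R_L = 29.71 MΩ.
Then V_out = V_CC · R2'/(R1 + R2') = 7.08 × 29.71/41.81 = 5.031 V.

V_out ≈ 5.03 V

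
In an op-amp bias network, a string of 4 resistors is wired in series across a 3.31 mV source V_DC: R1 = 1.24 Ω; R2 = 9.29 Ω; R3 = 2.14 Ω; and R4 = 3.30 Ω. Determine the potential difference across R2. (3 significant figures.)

Total series resistance ΣR = 1.24 + 9.29 + 2.14 + 3.30 = 15.97 Ω.
Voltage divider: V = V_DC · (9.290 / 15.97) = 3.31 × 0.5817 = 1.925 mV.

V ≈ 1.93 mV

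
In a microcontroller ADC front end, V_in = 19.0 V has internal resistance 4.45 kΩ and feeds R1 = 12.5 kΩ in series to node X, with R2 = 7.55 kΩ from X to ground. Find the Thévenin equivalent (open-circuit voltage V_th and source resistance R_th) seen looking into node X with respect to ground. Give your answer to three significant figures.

V_th ≈ 5.86 V, R_th ≈ 5.22 kΩ

R1' = 4.45 + 12.5 = 16.95 kΩ (source resistance + R1).
With X open, the divider is unloaded: V_th = 19.0 × 7.55/24.50 = 5.855 V.
Looking into X with the source shorted: R_th = R1'·R2/(R1'+R2) = 16.95 × 7.55/24.50 = 5.223 kΩ.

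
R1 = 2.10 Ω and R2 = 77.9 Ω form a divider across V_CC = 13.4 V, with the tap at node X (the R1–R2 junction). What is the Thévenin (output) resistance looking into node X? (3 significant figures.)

With V_CC suppressed (replaced by a short), R_th = R1 ‖ R2 = (2.100 × 77.9)/(2.100 + 77.9) = 2.045 Ω.

R_th ≈ 2.04 Ω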